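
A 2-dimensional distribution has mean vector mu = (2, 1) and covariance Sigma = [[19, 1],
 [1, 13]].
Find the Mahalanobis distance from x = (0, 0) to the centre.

Step 1 — centre the observation: (x - mu) = (-2, -1).

Step 2 — invert Sigma. det(Sigma) = 19·13 - (1)² = 246.
  Sigma^{-1} = (1/det) · [[d, -b], [-b, a]] = [[0.0528, -0.0041],
 [-0.0041, 0.0772]].

Step 3 — form the quadratic (x - mu)^T · Sigma^{-1} · (x - mu):
  Sigma^{-1} · (x - mu) = (-0.1016, -0.0691).
  (x - mu)^T · [Sigma^{-1} · (x - mu)] = (-2)·(-0.1016) + (-1)·(-0.0691) = 0.2724.

Step 4 — take square root: d = √(0.2724) ≈ 0.5219.

d(x, mu) = √(0.2724) ≈ 0.5219


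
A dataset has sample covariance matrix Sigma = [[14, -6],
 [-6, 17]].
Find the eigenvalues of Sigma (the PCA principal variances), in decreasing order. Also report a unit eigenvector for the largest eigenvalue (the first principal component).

Step 1 — characteristic polynomial of 2×2 Sigma:
  det(Sigma - λI) = λ² - trace · λ + det = 0.
  trace = 14 + 17 = 31, det = 14·17 - (-6)² = 202.
Step 2 — discriminant:
  Δ = trace² - 4·det = 961 - 808 = 153.
Step 3 — eigenvalues:
  λ = (trace ± √Δ)/2 = (31 ± 12.3693)/2,
  λ_1 = 21.6847,  λ_2 = 9.3153.

Step 4 — unit eigenvector for λ_1: solve (Sigma - λ_1 I)v = 0. First row:
  (14 - 21.6847)·v_x + (-6)·v_y = 0, i.e. (-7.6847)·v_x + (-6)·v_y = 0,
  so v ∝ (b, λ_1 - a) = (-6, 7.6847); multiply by -1 so the first entry is positive: u = (6, -7.6847).
  ||u|| = √((6)² + (-7.6847)²) = √(95.054) ≈ 9.7496,
  v_1 = u/||u|| ≈ (0.6154, -0.7882) (||v_1|| = 1).

λ_1 = 21.6847,  λ_2 = 9.3153;  v_1 ≈ (0.6154, -0.7882)


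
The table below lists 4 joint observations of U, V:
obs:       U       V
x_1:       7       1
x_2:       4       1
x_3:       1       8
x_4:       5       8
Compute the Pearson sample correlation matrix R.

Step 1 — column means:
  mean(U) = (7 + 4 + 1 + 5) / 4 = 17/4 = 4.25
  mean(V) = (1 + 1 + 8 + 8) / 4 = 18/4 = 4.5

Step 2 — sample variances and covariances s[i,j] = (1/(n-1)) · Σ_k (x_{k,i} - mean_i) · (x_{k,j} - mean_j), with n-1 = 3:
  s[U,U] = ((2.75)·(2.75) + (-0.25)·(-0.25) + (-3.25)·(-3.25) + (0.75)·(0.75)) / 3 = 18.75/3 = 6.25
  s[U,V] = ((2.75)·(-3.5) + (-0.25)·(-3.5) + (-3.25)·(3.5) + (0.75)·(3.5)) / 3 = -17.5/3 = -5.8333
  s[V,V] = ((-3.5)·(-3.5) + (-3.5)·(-3.5) + (3.5)·(3.5) + (3.5)·(3.5)) / 3 = 49/3 = 16.3333
  Sample standard deviations s_i = √(s[i,i]):
  s(U) = √(6.25) = 2.5
  s(V) = √(16.3333) = 4.0415

Step 3 — r_{ij} = s_{ij} / (s_i · s_j):
  r[U,U] = 1 (diagonal).
  r[U,V] = -5.8333 / (2.5 · 4.0415) = -5.8333 / 10.1036 = -0.5774
  r[V,V] = 1 (diagonal).

R is symmetric with unit diagonal. Assembling:

R = [[1, -0.5774],
 [-0.5774, 1]]


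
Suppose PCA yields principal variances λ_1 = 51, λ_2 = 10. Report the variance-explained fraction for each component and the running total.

Step 1 — total variance = trace(Sigma) = Σ λ_i = 51 + 10 = 61.

Step 2 — fraction explained by component i = λ_i / Σ λ:
  PC1: 51/61 = 0.8361
  PC2: 10/61 = 0.1639

Step 3 — cumulative fraction after k components = (λ_1 + ... + λ_k) / Σ λ:
  k = 1: 51/61 = 0.8361
  k = 2: (51 + 10)/61 = 61/61 = 1

Summary (fraction, with percent):

explained: PC1 0.8361 (83.61%), PC2 0.1639 (16.39%);  cumulative: 0.8361, 1


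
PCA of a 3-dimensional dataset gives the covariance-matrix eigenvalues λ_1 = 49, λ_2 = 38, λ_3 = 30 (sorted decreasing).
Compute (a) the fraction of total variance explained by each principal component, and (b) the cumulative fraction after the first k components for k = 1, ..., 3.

Step 1 — total variance = trace(Sigma) = Σ λ_i = 49 + 38 + 30 = 117.

Step 2 — fraction explained by component i = λ_i / Σ λ:
  PC1: 49/117 = 0.4188
  PC2: 38/117 = 0.3248
  PC3: 30/117 = 0.2564

Step 3 — cumulative fraction after k components = (λ_1 + ... + λ_k) / Σ λ:
  k = 1: 49/117 = 0.4188
  k = 2: (49 + 38)/117 = 87/117 = 0.7436
  k = 3: (49 + 38 + 30)/117 = 117/117 = 1

Summary (fraction, with percent):

explained: PC1 0.4188 (41.88%), PC2 0.3248 (32.48%), PC3 0.2564 (25.64%);  cumulative: 0.4188, 0.7436, 1


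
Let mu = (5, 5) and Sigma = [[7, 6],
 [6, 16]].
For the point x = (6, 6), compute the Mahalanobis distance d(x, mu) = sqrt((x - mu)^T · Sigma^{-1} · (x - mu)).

Step 1 — centre the observation: (x - mu) = (1, 1).

Step 2 — invert Sigma. det(Sigma) = 7·16 - (6)² = 76.
  Sigma^{-1} = (1/det) · [[d, -b], [-b, a]] = [[0.2105, -0.0789],
 [-0.0789, 0.0921]].

Step 3 — form the quadratic (x - mu)^T · Sigma^{-1} · (x - mu):
  Sigma^{-1} · (x - mu) = (0.1316, 0.0132).
  (x - mu)^T · [Sigma^{-1} · (x - mu)] = (1)·(0.1316) + (1)·(0.0132) = 0.1447.

Step 4 — take square root: d = √(0.1447) ≈ 0.3804.

d(x, mu) = √(0.1447) ≈ 0.3804


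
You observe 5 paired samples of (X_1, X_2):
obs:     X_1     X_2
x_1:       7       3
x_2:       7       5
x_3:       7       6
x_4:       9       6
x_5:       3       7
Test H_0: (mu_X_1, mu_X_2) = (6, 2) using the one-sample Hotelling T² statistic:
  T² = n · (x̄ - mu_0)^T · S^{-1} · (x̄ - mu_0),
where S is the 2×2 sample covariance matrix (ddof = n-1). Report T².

Step 1 — sample mean vector:
  mean(X_1) = (7 + 7 + 7 + 9 + 3) / 5 = 33/5 = 6.6
  mean(X_2) = (3 + 5 + 6 + 6 + 7) / 5 = 27/5 = 5.4
  x̄ = (6.6, 5.4),  deviation x̄ - mu_0 = (6.6, 5.4) - (6, 2) = (0.6, 3.4).

Step 2 — sample covariance matrix, S[i,j] = (1/(n-1)) · Σ_k (x_{k,i} - mean_i) · (x_{k,j} - mean_j), divisor n-1 = 4:
  S[X_1,X_1] = ((0.4)·(0.4) + (0.4)·(0.4) + (0.4)·(0.4) + (2.4)·(2.4) + (-3.6)·(-3.6)) / 4 = 19.2/4 = 4.8
  S[X_1,X_2] = ((0.4)·(-2.4) + (0.4)·(-0.4) + (0.4)·(0.6) + (2.4)·(0.6) + (-3.6)·(1.6)) / 4 = -5.2/4 = -1.3
  S[X_2,X_2] = ((-2.4)·(-2.4) + (-0.4)·(-0.4) + (0.6)·(0.6) + (0.6)·(0.6) + (1.6)·(1.6)) / 4 = 9.2/4 = 2.3
  S = [[4.8, -1.3],
 [-1.3, 2.3]].

Step 3 — invert S. det(S) = 4.8·2.3 - (-1.3)² = 9.35.
  S^{-1} = (1/det) · [[d, -b], [-b, a]] = [[0.246, 0.139],
 [0.139, 0.5134]].

Step 4 — quadratic form (x̄ - mu_0)^T · S^{-1} · (x̄ - mu_0):
  S^{-1} · (x̄ - mu_0) = (0.6203, 1.8289),
  (x̄ - mu_0)^T · [...] = (0.6)·(0.6203) + (3.4)·(1.8289) = 6.5904.

Step 5 — scale by n: T² = 5 · 6.5904 = 32.9519.

T² ≈ 32.9519


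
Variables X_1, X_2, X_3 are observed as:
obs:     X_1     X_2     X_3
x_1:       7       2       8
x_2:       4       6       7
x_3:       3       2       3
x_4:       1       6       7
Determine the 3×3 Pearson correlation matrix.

Step 1 — column means:
  mean(X_1) = (7 + 4 + 3 + 1) / 4 = 15/4 = 3.75
  mean(X_2) = (2 + 6 + 2 + 6) / 4 = 16/4 = 4
  mean(X_3) = (8 + 7 + 3 + 7) / 4 = 25/4 = 6.25

Step 2 — sample variances and covariances s[i,j] = (1/(n-1)) · Σ_k (x_{k,i} - mean_i) · (x_{k,j} - mean_j), with n-1 = 3:
  s[X_1,X_1] = ((3.25)·(3.25) + (0.25)·(0.25) + (-0.75)·(-0.75) + (-2.75)·(-2.75)) / 3 = 18.75/3 = 6.25
  s[X_1,X_2] = ((3.25)·(-2) + (0.25)·(2) + (-0.75)·(-2) + (-2.75)·(2)) / 3 = -10/3 = -3.3333
  s[X_1,X_3] = ((3.25)·(1.75) + (0.25)·(0.75) + (-0.75)·(-3.25) + (-2.75)·(0.75)) / 3 = 6.25/3 = 2.0833
  s[X_2,X_2] = ((-2)·(-2) + (2)·(2) + (-2)·(-2) + (2)·(2)) / 3 = 16/3 = 5.3333
  s[X_2,X_3] = ((-2)·(1.75) + (2)·(0.75) + (-2)·(-3.25) + (2)·(0.75)) / 3 = 6/3 = 2
  s[X_3,X_3] = ((1.75)·(1.75) + (0.75)·(0.75) + (-3.25)·(-3.25) + (0.75)·(0.75)) / 3 = 14.75/3 = 4.9167
  Sample standard deviations s_i = √(s[i,i]):
  s(X_1) = √(6.25) = 2.5
  s(X_2) = √(5.3333) = 2.3094
  s(X_3) = √(4.9167) = 2.2174

Step 3 — r_{ij} = s_{ij} / (s_i · s_j):
  r[X_1,X_1] = 1 (diagonal).
  r[X_1,X_2] = -3.3333 / (2.5 · 2.3094) = -3.3333 / 5.7735 = -0.5774
  r[X_1,X_3] = 2.0833 / (2.5 · 2.2174) = 2.0833 / 5.5434 = 0.3758
  r[X_2,X_2] = 1 (diagonal).
  r[X_2,X_3] = 2 / (2.3094 · 2.2174) = 2 / 5.1208 = 0.3906
  r[X_3,X_3] = 1 (diagonal).

R is symmetric with unit diagonal. Assembling:

R = [[1, -0.5774, 0.3758],
 [-0.5774, 1, 0.3906],
 [0.3758, 0.3906, 1]]


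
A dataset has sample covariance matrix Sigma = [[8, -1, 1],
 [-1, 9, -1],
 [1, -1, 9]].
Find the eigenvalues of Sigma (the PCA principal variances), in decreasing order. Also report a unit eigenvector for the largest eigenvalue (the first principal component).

Step 1 — characteristic polynomial p(λ) = det(λI - Sigma) = λ³ - tr·λ² + c_1·λ - det, where tr = trace, c_1 = sum of the principal 2×2 minors, det = det(Sigma):
  tr = 8 + 9 + 9 = 26,
  c_1 = (8·9 - (-1)²) + (8·9 - (1)²) + (9·9 - (-1)²) = 71 + 71 + 80 = 222,
  det = 8·(9·9 - (-1)²) - (-1)·((-1)·9 - (-1)·(1)) + (1)·((-1)·(-1) - 9·(1)) = 8·(80) - (-1)·(-8) + (1)·(-8) = 624.
  So p(λ) = λ³ - 26λ² + 222λ - 624.
Step 2 — look for an integer root (rational root theorem: any rational root is an integer divisor of 624). Testing λ = 8:
  p(8) = 512 - 1664 + 1776 - 624 = 0  ✓
  Dividing out (λ - 8): p(λ) = (λ - 8)(λ² - 18λ + 78).
Step 3 — remaining eigenvalues from the quadratic λ² - 18λ + 78 = 0:
  Δ = 18² - 4·78 = 324 - 312 = 12,  λ = (18 ± √12)/2 = (18 ± 3.4641)/2 ≈ 10.7321 or 7.2679.
  Sorted: λ_1 = 10.7321,  λ_2 = 8,  λ_3 = 7.2679  (check: sum = 26 = tr ✓).

Step 4 — unit eigenvector for λ_1 ≈ 10.7321: v spans the null space of (Sigma - λ_1 I), whose rows are
  r_1 = (-2.7321, -1, 1),  r_2 = (-1, -1.7321, -1),  r_3 = (1, -1, -1.7321).
  v is orthogonal to every row, so take v ∝ r_1 × r_2 = ((-1)·(-1) - (1)·(-1.7321), (1)·(-1) - (-2.7321)·(-1), (-2.7321)·(-1.7321) - (-1)·(-1)) ≈ (2.7321, -3.7321, 3.7321).
  Let u = (2.7321, -3.7321, 3.7321).
  ||u|| = √((2.7321)² + (-3.7321)² + (3.7321)²) = √(35.3205) ≈ 5.9431,  v_1 = u/||u|| ≈ (0.4597, -0.628, 0.628) (||v_1|| = 1).

λ_1 = 10.7321,  λ_2 = 8,  λ_3 = 7.2679;  v_1 ≈ (0.4597, -0.628, 0.628)


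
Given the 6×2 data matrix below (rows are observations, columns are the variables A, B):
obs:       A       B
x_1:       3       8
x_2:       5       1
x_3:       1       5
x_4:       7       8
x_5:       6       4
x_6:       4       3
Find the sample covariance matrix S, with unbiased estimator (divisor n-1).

Step 1 — column means:
  mean(A) = (3 + 5 + 1 + 7 + 6 + 4) / 6 = 26/6 = 4.3333
  mean(B) = (8 + 1 + 5 + 8 + 4 + 3) / 6 = 29/6 = 4.8333

Step 2 — sample covariance S[i,j] = (1/(n-1)) · Σ_k (x_{k,i} - mean_i) · (x_{k,j} - mean_j), with n-1 = 5.
  S[A,A] = ((-1.3333)·(-1.3333) + (0.6667)·(0.6667) + (-3.3333)·(-3.3333) + (2.6667)·(2.6667) + (1.6667)·(1.6667) + (-0.3333)·(-0.3333)) / 5 = 23.3333/5 = 4.6667
  S[A,B] = ((-1.3333)·(3.1667) + (0.6667)·(-3.8333) + (-3.3333)·(0.1667) + (2.6667)·(3.1667) + (1.6667)·(-0.8333) + (-0.3333)·(-1.8333)) / 5 = 0.3333/5 = 0.0667
  S[B,B] = ((3.1667)·(3.1667) + (-3.8333)·(-3.8333) + (0.1667)·(0.1667) + (3.1667)·(3.1667) + (-0.8333)·(-0.8333) + (-1.8333)·(-1.8333)) / 5 = 38.8333/5 = 7.7667

S is symmetric (S[j,i] = S[i,j]). Assembling:

S = [[4.6667, 0.0667],
 [0.0667, 7.7667]]


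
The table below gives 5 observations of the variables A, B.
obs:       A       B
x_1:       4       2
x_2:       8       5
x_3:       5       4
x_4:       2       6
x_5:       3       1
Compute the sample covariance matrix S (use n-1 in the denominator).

Step 1 — column means:
  mean(A) = (4 + 8 + 5 + 2 + 3) / 5 = 22/5 = 4.4
  mean(B) = (2 + 5 + 4 + 6 + 1) / 5 = 18/5 = 3.6

Step 2 — sample covariance S[i,j] = (1/(n-1)) · Σ_k (x_{k,i} - mean_i) · (x_{k,j} - mean_j), with n-1 = 4.
  S[A,A] = ((-0.4)·(-0.4) + (3.6)·(3.6) + (0.6)·(0.6) + (-2.4)·(-2.4) + (-1.4)·(-1.4)) / 4 = 21.2/4 = 5.3
  S[A,B] = ((-0.4)·(-1.6) + (3.6)·(1.4) + (0.6)·(0.4) + (-2.4)·(2.4) + (-1.4)·(-2.6)) / 4 = 3.8/4 = 0.95
  S[B,B] = ((-1.6)·(-1.6) + (1.4)·(1.4) + (0.4)·(0.4) + (2.4)·(2.4) + (-2.6)·(-2.6)) / 4 = 17.2/4 = 4.3

S is symmetric (S[j,i] = S[i,j]). Assembling:

S = [[5.3, 0.95],
 [0.95, 4.3]]


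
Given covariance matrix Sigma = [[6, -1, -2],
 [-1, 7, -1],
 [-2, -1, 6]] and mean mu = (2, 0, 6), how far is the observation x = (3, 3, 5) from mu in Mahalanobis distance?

Step 1 — centre the observation: (x - mu) = (1, 3, -1).

Step 2 — invert Sigma (cofactor / det for 3×3, or solve directly):
  Sigma^{-1} = [[0.1971, 0.0385, 0.0721],
 [0.0385, 0.1538, 0.0385],
 [0.0721, 0.0385, 0.1971]].

Step 3 — form the quadratic (x - mu)^T · Sigma^{-1} · (x - mu):
  Sigma^{-1} · (x - mu) = (0.2404, 0.4615, -0.0096).
  (x - mu)^T · [Sigma^{-1} · (x - mu)] = (1)·(0.2404) + (3)·(0.4615) + (-1)·(-0.0096) = 1.6346.

Step 4 — take square root: d = √(1.6346) ≈ 1.2785.

d(x, mu) = √(1.6346) ≈ 1.2785


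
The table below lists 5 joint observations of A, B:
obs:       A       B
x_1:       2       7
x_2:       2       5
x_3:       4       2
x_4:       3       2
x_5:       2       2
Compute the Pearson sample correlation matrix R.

Step 1 — column means:
  mean(A) = (2 + 2 + 4 + 3 + 2) / 5 = 13/5 = 2.6
  mean(B) = (7 + 5 + 2 + 2 + 2) / 5 = 18/5 = 3.6

Step 2 — sample variances and covariances s[i,j] = (1/(n-1)) · Σ_k (x_{k,i} - mean_i) · (x_{k,j} - mean_j), with n-1 = 4:
  s[A,A] = ((-0.6)·(-0.6) + (-0.6)·(-0.6) + (1.4)·(1.4) + (0.4)·(0.4) + (-0.6)·(-0.6)) / 4 = 3.2/4 = 0.8
  s[A,B] = ((-0.6)·(3.4) + (-0.6)·(1.4) + (1.4)·(-1.6) + (0.4)·(-1.6) + (-0.6)·(-1.6)) / 4 = -4.8/4 = -1.2
  s[B,B] = ((3.4)·(3.4) + (1.4)·(1.4) + (-1.6)·(-1.6) + (-1.6)·(-1.6) + (-1.6)·(-1.6)) / 4 = 21.2/4 = 5.3
  Sample standard deviations s_i = √(s[i,i]):
  s(A) = √(0.8) = 0.8944
  s(B) = √(5.3) = 2.3022

Step 3 — r_{ij} = s_{ij} / (s_i · s_j):
  r[A,A] = 1 (diagonal).
  r[A,B] = -1.2 / (0.8944 · 2.3022) = -1.2 / 2.0591 = -0.5828
  r[B,B] = 1 (diagonal).

R is symmetric with unit diagonal. Assembling:

R = [[1, -0.5828],
 [-0.5828, 1]]


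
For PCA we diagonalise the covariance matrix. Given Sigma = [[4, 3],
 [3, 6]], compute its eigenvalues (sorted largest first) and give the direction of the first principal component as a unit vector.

Step 1 — characteristic polynomial of 2×2 Sigma:
  det(Sigma - λI) = λ² - trace · λ + det = 0.
  trace = 4 + 6 = 10, det = 4·6 - (3)² = 15.
Step 2 — discriminant:
  Δ = trace² - 4·det = 100 - 60 = 40.
Step 3 — eigenvalues:
  λ = (trace ± √Δ)/2 = (10 ± 6.3246)/2,
  λ_1 = 8.1623,  λ_2 = 1.8377.

Step 4 — unit eigenvector for λ_1: solve (Sigma - λ_1 I)v = 0. First row:
  (4 - 8.1623)·v_x + (3)·v_y = 0, i.e. (-4.1623)·v_x + (3)·v_y = 0,
  so v ∝ (b, λ_1 - a) = (3, 4.1623) = u.
  ||u|| = √((3)² + (4.1623)²) = √(26.3246) ≈ 5.1307,
  v_1 = u/||u|| ≈ (0.5847, 0.8112) (||v_1|| = 1).

λ_1 = 8.1623,  λ_2 = 1.8377;  v_1 ≈ (0.5847, 0.8112)


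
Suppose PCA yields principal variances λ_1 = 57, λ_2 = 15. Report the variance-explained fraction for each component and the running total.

Step 1 — total variance = trace(Sigma) = Σ λ_i = 57 + 15 = 72.

Step 2 — fraction explained by component i = λ_i / Σ λ:
  PC1: 57/72 = 0.7917
  PC2: 15/72 = 0.2083

Step 3 — cumulative fraction after k components = (λ_1 + ... + λ_k) / Σ λ:
  k = 1: 57/72 = 0.7917
  k = 2: (57 + 15)/72 = 72/72 = 1

Summary (fraction, with percent):

explained: PC1 0.7917 (79.17%), PC2 0.2083 (20.83%);  cumulative: 0.7917, 1


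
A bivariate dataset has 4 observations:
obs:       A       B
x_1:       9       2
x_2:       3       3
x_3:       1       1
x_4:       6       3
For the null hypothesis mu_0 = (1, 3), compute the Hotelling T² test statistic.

Step 1 — sample mean vector:
  mean(A) = (9 + 3 + 1 + 6) / 4 = 19/4 = 4.75
  mean(B) = (2 + 3 + 1 + 3) / 4 = 9/4 = 2.25
  x̄ = (4.75, 2.25),  deviation x̄ - mu_0 = (4.75, 2.25) - (1, 3) = (3.75, -0.75).

Step 2 — sample covariance matrix, S[i,j] = (1/(n-1)) · Σ_k (x_{k,i} - mean_i) · (x_{k,j} - mean_j), divisor n-1 = 3:
  S[A,A] = ((4.25)·(4.25) + (-1.75)·(-1.75) + (-3.75)·(-3.75) + (1.25)·(1.25)) / 3 = 36.75/3 = 12.25
  S[A,B] = ((4.25)·(-0.25) + (-1.75)·(0.75) + (-3.75)·(-1.25) + (1.25)·(0.75)) / 3 = 3.25/3 = 1.0833
  S[B,B] = ((-0.25)·(-0.25) + (0.75)·(0.75) + (-1.25)·(-1.25) + (0.75)·(0.75)) / 3 = 2.75/3 = 0.9167
  S = [[12.25, 1.0833],
 [1.0833, 0.9167]].

Step 3 — invert S. det(S) = 12.25·0.9167 - (1.0833)² = 10.0556.
  S^{-1} = (1/det) · [[d, -b], [-b, a]] = [[0.0912, -0.1077],
 [-0.1077, 1.2182]].

Step 4 — quadratic form (x̄ - mu_0)^T · S^{-1} · (x̄ - mu_0):
  S^{-1} · (x̄ - mu_0) = (0.4227, -1.3177),
  (x̄ - mu_0)^T · [...] = (3.75)·(0.4227) + (-0.75)·(-1.3177) = 2.5732.

Step 5 — scale by n: T² = 4 · 2.5732 = 10.2928.

T² ≈ 10.2928


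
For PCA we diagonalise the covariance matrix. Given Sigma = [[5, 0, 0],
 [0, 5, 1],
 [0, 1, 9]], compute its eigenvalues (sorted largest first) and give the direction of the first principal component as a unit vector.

Step 1 — characteristic polynomial p(λ) = det(λI - Sigma) = λ³ - tr·λ² + c_1·λ - det, where tr = trace, c_1 = sum of the principal 2×2 minors, det = det(Sigma):
  tr = 5 + 5 + 9 = 19,
  c_1 = (5·5 - (0)²) + (5·9 - (0)²) + (5·9 - (1)²) = 25 + 45 + 44 = 114,
  det = 5·(5·9 - (1)²) - (0)·((0)·9 - (1)·(0)) + (0)·((0)·(1) - 5·(0)) = 5·(44) - (0)·(0) + (0)·(0) = 220.
  So p(λ) = λ³ - 19λ² + 114λ - 220.
Step 2 — look for an integer root (rational root theorem: any rational root is an integer divisor of 220). Testing λ = 5:
  p(5) = 125 - 475 + 570 - 220 = 0  ✓
  Dividing out (λ - 5): p(λ) = (λ - 5)(λ² - 14λ + 44).
Step 3 — remaining eigenvalues from the quadratic λ² - 14λ + 44 = 0:
  Δ = 14² - 4·44 = 196 - 176 = 20,  λ = (14 ± √20)/2 = (14 ± 4.4721)/2 ≈ 9.2361 or 4.7639.
  Sorted: λ_1 = 9.2361,  λ_2 = 5,  λ_3 = 4.7639  (check: sum = 19 = tr ✓).

Step 4 — unit eigenvector for λ_1 ≈ 9.2361: v spans the null space of (Sigma - λ_1 I), whose rows are
  r_1 = (-4.2361, 0, 0),  r_2 = (0, -4.2361, 1),  r_3 = (0, 1, -0.2361).
  v is orthogonal to every row, so take v ∝ r_1 × r_2 = ((0)·(1) - (0)·(-4.2361), (0)·(0) - (-4.2361)·(1), (-4.2361)·(-4.2361) - (0)·(0)) ≈ (0, 4.2361, 17.9443).
  Let u = (0, 4.2361, 17.9443).
  ||u|| = √((0)² + (4.2361)² + (17.9443)²) = √(339.9412) ≈ 18.4375,  v_1 = u/||u|| ≈ (0, 0.2298, 0.9732) (||v_1|| = 1).

λ_1 = 9.2361,  λ_2 = 5,  λ_3 = 4.7639;  v_1 ≈ (0, 0.2298, 0.9732)


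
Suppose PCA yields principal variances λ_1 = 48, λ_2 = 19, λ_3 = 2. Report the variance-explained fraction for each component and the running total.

Step 1 — total variance = trace(Sigma) = Σ λ_i = 48 + 19 + 2 = 69.

Step 2 — fraction explained by component i = λ_i / Σ λ:
  PC1: 48/69 = 0.6957
  PC2: 19/69 = 0.2754
  PC3: 2/69 = 0.029

Step 3 — cumulative fraction after k components = (λ_1 + ... + λ_k) / Σ λ:
  k = 1: 48/69 = 0.6957
  k = 2: (48 + 19)/69 = 67/69 = 0.971
  k = 3: (48 + 19 + 2)/69 = 69/69 = 1

Summary (fraction, with percent):

explained: PC1 0.6957 (69.57%), PC2 0.2754 (27.54%), PC3 0.029 (2.9%);  cumulative: 0.6957, 0.971, 1


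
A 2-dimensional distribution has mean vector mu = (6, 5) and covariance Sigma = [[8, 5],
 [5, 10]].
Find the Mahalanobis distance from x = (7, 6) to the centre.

Step 1 — centre the observation: (x - mu) = (1, 1).

Step 2 — invert Sigma. det(Sigma) = 8·10 - (5)² = 55.
  Sigma^{-1} = (1/det) · [[d, -b], [-b, a]] = [[0.1818, -0.0909],
 [-0.0909, 0.1455]].

Step 3 — form the quadratic (x - mu)^T · Sigma^{-1} · (x - mu):
  Sigma^{-1} · (x - mu) = (0.0909, 0.0545).
  (x - mu)^T · [Sigma^{-1} · (x - mu)] = (1)·(0.0909) + (1)·(0.0545) = 0.1455.

Step 4 — take square root: d = √(0.1455) ≈ 0.3814.

d(x, mu) = √(0.1455) ≈ 0.3814


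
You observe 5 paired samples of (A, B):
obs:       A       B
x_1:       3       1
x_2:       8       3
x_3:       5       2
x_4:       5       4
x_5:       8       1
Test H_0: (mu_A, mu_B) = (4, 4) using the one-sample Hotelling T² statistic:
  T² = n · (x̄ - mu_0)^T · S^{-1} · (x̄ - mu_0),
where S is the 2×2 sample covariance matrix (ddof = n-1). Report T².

Step 1 — sample mean vector:
  mean(A) = (3 + 8 + 5 + 5 + 8) / 5 = 29/5 = 5.8
  mean(B) = (1 + 3 + 2 + 4 + 1) / 5 = 11/5 = 2.2
  x̄ = (5.8, 2.2),  deviation x̄ - mu_0 = (5.8, 2.2) - (4, 4) = (1.8, -1.8).

Step 2 — sample covariance matrix, S[i,j] = (1/(n-1)) · Σ_k (x_{k,i} - mean_i) · (x_{k,j} - mean_j), divisor n-1 = 4:
  S[A,A] = ((-2.8)·(-2.8) + (2.2)·(2.2) + (-0.8)·(-0.8) + (-0.8)·(-0.8) + (2.2)·(2.2)) / 4 = 18.8/4 = 4.7
  S[A,B] = ((-2.8)·(-1.2) + (2.2)·(0.8) + (-0.8)·(-0.2) + (-0.8)·(1.8) + (2.2)·(-1.2)) / 4 = 1.2/4 = 0.3
  S[B,B] = ((-1.2)·(-1.2) + (0.8)·(0.8) + (-0.2)·(-0.2) + (1.8)·(1.8) + (-1.2)·(-1.2)) / 4 = 6.8/4 = 1.7
  S = [[4.7, 0.3],
 [0.3, 1.7]].

Step 3 — invert S. det(S) = 4.7·1.7 - (0.3)² = 7.9.
  S^{-1} = (1/det) · [[d, -b], [-b, a]] = [[0.2152, -0.038],
 [-0.038, 0.5949]].

Step 4 — quadratic form (x̄ - mu_0)^T · S^{-1} · (x̄ - mu_0):
  S^{-1} · (x̄ - mu_0) = (0.4557, -1.1392),
  (x̄ - mu_0)^T · [...] = (1.8)·(0.4557) + (-1.8)·(-1.1392) = 2.8709.

Step 5 — scale by n: T² = 5 · 2.8709 = 14.3544.

T² ≈ 14.3544


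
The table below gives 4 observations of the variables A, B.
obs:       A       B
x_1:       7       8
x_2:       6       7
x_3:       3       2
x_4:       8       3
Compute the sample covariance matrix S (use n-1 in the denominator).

Step 1 — column means:
  mean(A) = (7 + 6 + 3 + 8) / 4 = 24/4 = 6
  mean(B) = (8 + 7 + 2 + 3) / 4 = 20/4 = 5

Step 2 — sample covariance S[i,j] = (1/(n-1)) · Σ_k (x_{k,i} - mean_i) · (x_{k,j} - mean_j), with n-1 = 3.
  S[A,A] = ((1)·(1) + (0)·(0) + (-3)·(-3) + (2)·(2)) / 3 = 14/3 = 4.6667
  S[A,B] = ((1)·(3) + (0)·(2) + (-3)·(-3) + (2)·(-2)) / 3 = 8/3 = 2.6667
  S[B,B] = ((3)·(3) + (2)·(2) + (-3)·(-3) + (-2)·(-2)) / 3 = 26/3 = 8.6667

S is symmetric (S[j,i] = S[i,j]). Assembling:

S = [[4.6667, 2.6667],
 [2.6667, 8.6667]]


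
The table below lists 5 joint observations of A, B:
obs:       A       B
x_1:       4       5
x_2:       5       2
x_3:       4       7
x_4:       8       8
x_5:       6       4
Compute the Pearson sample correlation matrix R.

Step 1 — column means:
  mean(A) = (4 + 5 + 4 + 8 + 6) / 5 = 27/5 = 5.4
  mean(B) = (5 + 2 + 7 + 8 + 4) / 5 = 26/5 = 5.2

Step 2 — sample variances and covariances s[i,j] = (1/(n-1)) · Σ_k (x_{k,i} - mean_i) · (x_{k,j} - mean_j), with n-1 = 4:
  s[A,A] = ((-1.4)·(-1.4) + (-0.4)·(-0.4) + (-1.4)·(-1.4) + (2.6)·(2.6) + (0.6)·(0.6)) / 4 = 11.2/4 = 2.8
  s[A,B] = ((-1.4)·(-0.2) + (-0.4)·(-3.2) + (-1.4)·(1.8) + (2.6)·(2.8) + (0.6)·(-1.2)) / 4 = 5.6/4 = 1.4
  s[B,B] = ((-0.2)·(-0.2) + (-3.2)·(-3.2) + (1.8)·(1.8) + (2.8)·(2.8) + (-1.2)·(-1.2)) / 4 = 22.8/4 = 5.7
  Sample standard deviations s_i = √(s[i,i]):
  s(A) = √(2.8) = 1.6733
  s(B) = √(5.7) = 2.3875

Step 3 — r_{ij} = s_{ij} / (s_i · s_j):
  r[A,A] = 1 (diagonal).
  r[A,B] = 1.4 / (1.6733 · 2.3875) = 1.4 / 3.995 = 0.3504
  r[B,B] = 1 (diagonal).

R is symmetric with unit diagonal. Assembling:

R = [[1, 0.3504],
 [0.3504, 1]]


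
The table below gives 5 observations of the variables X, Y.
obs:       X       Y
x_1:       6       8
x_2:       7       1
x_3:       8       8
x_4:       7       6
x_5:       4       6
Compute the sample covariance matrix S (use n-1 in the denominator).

Step 1 — column means:
  mean(X) = (6 + 7 + 8 + 7 + 4) / 5 = 32/5 = 6.4
  mean(Y) = (8 + 1 + 8 + 6 + 6) / 5 = 29/5 = 5.8

Step 2 — sample covariance S[i,j] = (1/(n-1)) · Σ_k (x_{k,i} - mean_i) · (x_{k,j} - mean_j), with n-1 = 4.
  S[X,X] = ((-0.4)·(-0.4) + (0.6)·(0.6) + (1.6)·(1.6) + (0.6)·(0.6) + (-2.4)·(-2.4)) / 4 = 9.2/4 = 2.3
  S[X,Y] = ((-0.4)·(2.2) + (0.6)·(-4.8) + (1.6)·(2.2) + (0.6)·(0.2) + (-2.4)·(0.2)) / 4 = -0.6/4 = -0.15
  S[Y,Y] = ((2.2)·(2.2) + (-4.8)·(-4.8) + (2.2)·(2.2) + (0.2)·(0.2) + (0.2)·(0.2)) / 4 = 32.8/4 = 8.2

S is symmetric (S[j,i] = S[i,j]). Assembling:

S = [[2.3, -0.15],
 [-0.15, 8.2]]


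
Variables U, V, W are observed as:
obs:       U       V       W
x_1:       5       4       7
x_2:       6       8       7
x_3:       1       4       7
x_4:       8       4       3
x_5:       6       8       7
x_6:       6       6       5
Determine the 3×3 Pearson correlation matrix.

Step 1 — column means:
  mean(U) = (5 + 6 + 1 + 8 + 6 + 6) / 6 = 32/6 = 5.3333
  mean(V) = (4 + 8 + 4 + 4 + 8 + 6) / 6 = 34/6 = 5.6667
  mean(W) = (7 + 7 + 7 + 3 + 7 + 5) / 6 = 36/6 = 6

Step 2 — sample variances and covariances s[i,j] = (1/(n-1)) · Σ_k (x_{k,i} - mean_i) · (x_{k,j} - mean_j), with n-1 = 5:
  s[U,U] = ((-0.3333)·(-0.3333) + (0.6667)·(0.6667) + (-4.3333)·(-4.3333) + (2.6667)·(2.6667) + (0.6667)·(0.6667) + (0.6667)·(0.6667)) / 5 = 27.3333/5 = 5.4667
  s[U,V] = ((-0.3333)·(-1.6667) + (0.6667)·(2.3333) + (-4.3333)·(-1.6667) + (2.6667)·(-1.6667) + (0.6667)·(2.3333) + (0.6667)·(0.3333)) / 5 = 6.6667/5 = 1.3333
  s[U,W] = ((-0.3333)·(1) + (0.6667)·(1) + (-4.3333)·(1) + (2.6667)·(-3) + (0.6667)·(1) + (0.6667)·(-1)) / 5 = -12/5 = -2.4
  s[V,V] = ((-1.6667)·(-1.6667) + (2.3333)·(2.3333) + (-1.6667)·(-1.6667) + (-1.6667)·(-1.6667) + (2.3333)·(2.3333) + (0.3333)·(0.3333)) / 5 = 19.3333/5 = 3.8667
  s[V,W] = ((-1.6667)·(1) + (2.3333)·(1) + (-1.6667)·(1) + (-1.6667)·(-3) + (2.3333)·(1) + (0.3333)·(-1)) / 5 = 6/5 = 1.2
  s[W,W] = ((1)·(1) + (1)·(1) + (1)·(1) + (-3)·(-3) + (1)·(1) + (-1)·(-1)) / 5 = 14/5 = 2.8
  Sample standard deviations s_i = √(s[i,i]):
  s(U) = √(5.4667) = 2.3381
  s(V) = √(3.8667) = 1.9664
  s(W) = √(2.8) = 1.6733

Step 3 — r_{ij} = s_{ij} / (s_i · s_j):
  r[U,U] = 1 (diagonal).
  r[U,V] = 1.3333 / (2.3381 · 1.9664) = 1.3333 / 4.5976 = 0.29
  r[U,W] = -2.4 / (2.3381 · 1.6733) = -2.4 / 3.9124 = -0.6134
  r[V,V] = 1 (diagonal).
  r[V,W] = 1.2 / (1.9664 · 1.6733) = 1.2 / 3.2904 = 0.3647
  r[W,W] = 1 (diagonal).

R is symmetric with unit diagonal. Assembling:

R = [[1, 0.29, -0.6134],
 [0.29, 1, 0.3647],
 [-0.6134, 0.3647, 1]]


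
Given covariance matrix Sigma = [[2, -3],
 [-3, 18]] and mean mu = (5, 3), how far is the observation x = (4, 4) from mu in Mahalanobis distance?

Step 1 — centre the observation: (x - mu) = (-1, 1).

Step 2 — invert Sigma. det(Sigma) = 2·18 - (-3)² = 27.
  Sigma^{-1} = (1/det) · [[d, -b], [-b, a]] = [[0.6667, 0.1111],
 [0.1111, 0.0741]].

Step 3 — form the quadratic (x - mu)^T · Sigma^{-1} · (x - mu):
  Sigma^{-1} · (x - mu) = (-0.5556, -0.037).
  (x - mu)^T · [Sigma^{-1} · (x - mu)] = (-1)·(-0.5556) + (1)·(-0.037) = 0.5185.

Step 4 — take square root: d = √(0.5185) ≈ 0.7201.

d(x, mu) = √(0.5185) ≈ 0.7201


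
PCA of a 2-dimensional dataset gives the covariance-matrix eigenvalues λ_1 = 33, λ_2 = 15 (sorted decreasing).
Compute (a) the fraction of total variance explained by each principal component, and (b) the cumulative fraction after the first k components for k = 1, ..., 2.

Step 1 — total variance = trace(Sigma) = Σ λ_i = 33 + 15 = 48.

Step 2 — fraction explained by component i = λ_i / Σ λ:
  PC1: 33/48 = 0.6875
  PC2: 15/48 = 0.3125

Step 3 — cumulative fraction after k components = (λ_1 + ... + λ_k) / Σ λ:
  k = 1: 33/48 = 0.6875
  k = 2: (33 + 15)/48 = 48/48 = 1

Summary (fraction, with percent):

explained: PC1 0.6875 (68.75%), PC2 0.3125 (31.25%);  cumulative: 0.6875, 1


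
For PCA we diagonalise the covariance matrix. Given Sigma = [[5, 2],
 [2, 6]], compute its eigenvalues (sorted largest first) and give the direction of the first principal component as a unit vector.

Step 1 — characteristic polynomial of 2×2 Sigma:
  det(Sigma - λI) = λ² - trace · λ + det = 0.
  trace = 5 + 6 = 11, det = 5·6 - (2)² = 26.
Step 2 — discriminant:
  Δ = trace² - 4·det = 121 - 104 = 17.
Step 3 — eigenvalues:
  λ = (trace ± √Δ)/2 = (11 ± 4.1231)/2,
  λ_1 = 7.5616,  λ_2 = 3.4384.

Step 4 — unit eigenvector for λ_1: solve (Sigma - λ_1 I)v = 0. First row:
  (5 - 7.5616)·v_x + (2)·v_y = 0, i.e. (-2.5616)·v_x + (2)·v_y = 0,
  so v ∝ (b, λ_1 - a) = (2, 2.5616) = u.
  ||u|| = √((2)² + (2.5616)²) = √(10.5616) ≈ 3.2499,
  v_1 = u/||u|| ≈ (0.6154, 0.7882) (||v_1|| = 1).

λ_1 = 7.5616,  λ_2 = 3.4384;  v_1 ≈ (0.6154, 0.7882)


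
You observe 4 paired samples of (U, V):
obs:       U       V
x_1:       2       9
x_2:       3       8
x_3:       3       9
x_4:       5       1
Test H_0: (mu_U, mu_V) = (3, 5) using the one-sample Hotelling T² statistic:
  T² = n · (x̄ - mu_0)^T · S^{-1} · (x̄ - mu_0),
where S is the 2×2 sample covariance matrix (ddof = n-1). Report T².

Step 1 — sample mean vector:
  mean(U) = (2 + 3 + 3 + 5) / 4 = 13/4 = 3.25
  mean(V) = (9 + 8 + 9 + 1) / 4 = 27/4 = 6.75
  x̄ = (3.25, 6.75),  deviation x̄ - mu_0 = (3.25, 6.75) - (3, 5) = (0.25, 1.75).

Step 2 — sample covariance matrix, S[i,j] = (1/(n-1)) · Σ_k (x_{k,i} - mean_i) · (x_{k,j} - mean_j), divisor n-1 = 3:
  S[U,U] = ((-1.25)·(-1.25) + (-0.25)·(-0.25) + (-0.25)·(-0.25) + (1.75)·(1.75)) / 3 = 4.75/3 = 1.5833
  S[U,V] = ((-1.25)·(2.25) + (-0.25)·(1.25) + (-0.25)·(2.25) + (1.75)·(-5.75)) / 3 = -13.75/3 = -4.5833
  S[V,V] = ((2.25)·(2.25) + (1.25)·(1.25) + (2.25)·(2.25) + (-5.75)·(-5.75)) / 3 = 44.75/3 = 14.9167
  S = [[1.5833, -4.5833],
 [-4.5833, 14.9167]].

Step 3 — invert S. det(S) = 1.5833·14.9167 - (-4.5833)² = 2.6111.
  S^{-1} = (1/det) · [[d, -b], [-b, a]] = [[5.7128, 1.7553],
 [1.7553, 0.6064]].

Step 4 — quadratic form (x̄ - mu_0)^T · S^{-1} · (x̄ - mu_0):
  S^{-1} · (x̄ - mu_0) = (4.5, 1.5),
  (x̄ - mu_0)^T · [...] = (0.25)·(4.5) + (1.75)·(1.5) = 3.75.

Step 5 — scale by n: T² = 4 · 3.75 = 15.

T² ≈ 15


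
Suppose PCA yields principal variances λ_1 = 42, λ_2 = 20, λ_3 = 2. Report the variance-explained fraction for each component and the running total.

Step 1 — total variance = trace(Sigma) = Σ λ_i = 42 + 20 + 2 = 64.

Step 2 — fraction explained by component i = λ_i / Σ λ:
  PC1: 42/64 = 0.6562
  PC2: 20/64 = 0.3125
  PC3: 2/64 = 0.0312

Step 3 — cumulative fraction after k components = (λ_1 + ... + λ_k) / Σ λ:
  k = 1: 42/64 = 0.6562
  k = 2: (42 + 20)/64 = 62/64 = 0.9688
  k = 3: (42 + 20 + 2)/64 = 64/64 = 1

Summary (fraction, with percent):

explained: PC1 0.6562 (65.62%), PC2 0.3125 (31.25%), PC3 0.0312 (3.12%);  cumulative: 0.6562, 0.9688, 1


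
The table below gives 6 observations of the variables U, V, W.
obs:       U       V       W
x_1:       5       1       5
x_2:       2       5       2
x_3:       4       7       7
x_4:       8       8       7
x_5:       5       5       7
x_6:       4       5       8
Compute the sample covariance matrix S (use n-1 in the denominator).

Step 1 — column means:
  mean(U) = (5 + 2 + 4 + 8 + 5 + 4) / 6 = 28/6 = 4.6667
  mean(V) = (1 + 5 + 7 + 8 + 5 + 5) / 6 = 31/6 = 5.1667
  mean(W) = (5 + 2 + 7 + 7 + 7 + 8) / 6 = 36/6 = 6

Step 2 — sample covariance S[i,j] = (1/(n-1)) · Σ_k (x_{k,i} - mean_i) · (x_{k,j} - mean_j), with n-1 = 5.
  S[U,U] = ((0.3333)·(0.3333) + (-2.6667)·(-2.6667) + (-0.6667)·(-0.6667) + (3.3333)·(3.3333) + (0.3333)·(0.3333) + (-0.6667)·(-0.6667)) / 5 = 19.3333/5 = 3.8667
  S[U,V] = ((0.3333)·(-4.1667) + (-2.6667)·(-0.1667) + (-0.6667)·(1.8333) + (3.3333)·(2.8333) + (0.3333)·(-0.1667) + (-0.6667)·(-0.1667)) / 5 = 7.3333/5 = 1.4667
  S[U,W] = ((0.3333)·(-1) + (-2.6667)·(-4) + (-0.6667)·(1) + (3.3333)·(1) + (0.3333)·(1) + (-0.6667)·(2)) / 5 = 12/5 = 2.4
  S[V,V] = ((-4.1667)·(-4.1667) + (-0.1667)·(-0.1667) + (1.8333)·(1.8333) + (2.8333)·(2.8333) + (-0.1667)·(-0.1667) + (-0.1667)·(-0.1667)) / 5 = 28.8333/5 = 5.7667
  S[V,W] = ((-4.1667)·(-1) + (-0.1667)·(-4) + (1.8333)·(1) + (2.8333)·(1) + (-0.1667)·(1) + (-0.1667)·(2)) / 5 = 9/5 = 1.8
  S[W,W] = ((-1)·(-1) + (-4)·(-4) + (1)·(1) + (1)·(1) + (1)·(1) + (2)·(2)) / 5 = 24/5 = 4.8

S is symmetric (S[j,i] = S[i,j]). Assembling:

S = [[3.8667, 1.4667, 2.4],
 [1.4667, 5.7667, 1.8],
 [2.4, 1.8, 4.8]]


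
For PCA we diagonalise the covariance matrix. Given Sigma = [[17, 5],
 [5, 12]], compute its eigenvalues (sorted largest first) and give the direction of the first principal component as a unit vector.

Step 1 — characteristic polynomial of 2×2 Sigma:
  det(Sigma - λI) = λ² - trace · λ + det = 0.
  trace = 17 + 12 = 29, det = 17·12 - (5)² = 179.
Step 2 — discriminant:
  Δ = trace² - 4·det = 841 - 716 = 125.
Step 3 — eigenvalues:
  λ = (trace ± √Δ)/2 = (29 ± 11.1803)/2,
  λ_1 = 20.0902,  λ_2 = 8.9098.

Step 4 — unit eigenvector for λ_1: solve (Sigma - λ_1 I)v = 0. First row:
  (17 - 20.0902)·v_x + (5)·v_y = 0, i.e. (-3.0902)·v_x + (5)·v_y = 0,
  so v ∝ (b, λ_1 - a) = (5, 3.0902) = u.
  ||u|| = √((5)² + (3.0902)²) = √(34.5492) ≈ 5.8779,
  v_1 = u/||u|| ≈ (0.8507, 0.5257) (||v_1|| = 1).

λ_1 = 20.0902,  λ_2 = 8.9098;  v_1 ≈ (0.8507, 0.5257)


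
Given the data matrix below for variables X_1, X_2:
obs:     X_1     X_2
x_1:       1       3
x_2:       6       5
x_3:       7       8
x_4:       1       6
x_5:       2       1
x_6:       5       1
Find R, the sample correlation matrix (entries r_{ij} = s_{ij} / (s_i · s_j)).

Step 1 — column means:
  mean(X_1) = (1 + 6 + 7 + 1 + 2 + 5) / 6 = 22/6 = 3.6667
  mean(X_2) = (3 + 5 + 8 + 6 + 1 + 1) / 6 = 24/6 = 4

Step 2 — sample variances and covariances s[i,j] = (1/(n-1)) · Σ_k (x_{k,i} - mean_i) · (x_{k,j} - mean_j), with n-1 = 5:
  s[X_1,X_1] = ((-2.6667)·(-2.6667) + (2.3333)·(2.3333) + (3.3333)·(3.3333) + (-2.6667)·(-2.6667) + (-1.6667)·(-1.6667) + (1.3333)·(1.3333)) / 5 = 35.3333/5 = 7.0667
  s[X_1,X_2] = ((-2.6667)·(-1) + (2.3333)·(1) + (3.3333)·(4) + (-2.6667)·(2) + (-1.6667)·(-3) + (1.3333)·(-3)) / 5 = 14/5 = 2.8
  s[X_2,X_2] = ((-1)·(-1) + (1)·(1) + (4)·(4) + (2)·(2) + (-3)·(-3) + (-3)·(-3)) / 5 = 40/5 = 8
  Sample standard deviations s_i = √(s[i,i]):
  s(X_1) = √(7.0667) = 2.6583
  s(X_2) = √(8) = 2.8284

Step 3 — r_{ij} = s_{ij} / (s_i · s_j):
  r[X_1,X_1] = 1 (diagonal).
  r[X_1,X_2] = 2.8 / (2.6583 · 2.8284) = 2.8 / 7.5189 = 0.3724
  r[X_2,X_2] = 1 (diagonal).

R is symmetric with unit diagonal. Assembling:

R = [[1, 0.3724],
 [0.3724, 1]]


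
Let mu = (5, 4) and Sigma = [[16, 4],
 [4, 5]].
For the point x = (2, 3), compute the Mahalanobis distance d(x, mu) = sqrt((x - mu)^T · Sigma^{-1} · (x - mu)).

Step 1 — centre the observation: (x - mu) = (-3, -1).

Step 2 — invert Sigma. det(Sigma) = 16·5 - (4)² = 64.
  Sigma^{-1} = (1/det) · [[d, -b], [-b, a]] = [[0.0781, -0.0625],
 [-0.0625, 0.25]].

Step 3 — form the quadratic (x - mu)^T · Sigma^{-1} · (x - mu):
  Sigma^{-1} · (x - mu) = (-0.1719, -0.0625).
  (x - mu)^T · [Sigma^{-1} · (x - mu)] = (-3)·(-0.1719) + (-1)·(-0.0625) = 0.5781.

Step 4 — take square root: d = √(0.5781) ≈ 0.7603.

d(x, mu) = √(0.5781) ≈ 0.7603


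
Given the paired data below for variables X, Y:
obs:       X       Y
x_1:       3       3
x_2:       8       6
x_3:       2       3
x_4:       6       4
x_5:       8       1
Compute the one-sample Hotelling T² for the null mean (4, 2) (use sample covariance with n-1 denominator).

Step 1 — sample mean vector:
  mean(X) = (3 + 8 + 2 + 6 + 8) / 5 = 27/5 = 5.4
  mean(Y) = (3 + 6 + 3 + 4 + 1) / 5 = 17/5 = 3.4
  x̄ = (5.4, 3.4),  deviation x̄ - mu_0 = (5.4, 3.4) - (4, 2) = (1.4, 1.4).

Step 2 — sample covariance matrix, S[i,j] = (1/(n-1)) · Σ_k (x_{k,i} - mean_i) · (x_{k,j} - mean_j), divisor n-1 = 4:
  S[X,X] = ((-2.4)·(-2.4) + (2.6)·(2.6) + (-3.4)·(-3.4) + (0.6)·(0.6) + (2.6)·(2.6)) / 4 = 31.2/4 = 7.8
  S[X,Y] = ((-2.4)·(-0.4) + (2.6)·(2.6) + (-3.4)·(-0.4) + (0.6)·(0.6) + (2.6)·(-2.4)) / 4 = 3.2/4 = 0.8
  S[Y,Y] = ((-0.4)·(-0.4) + (2.6)·(2.6) + (-0.4)·(-0.4) + (0.6)·(0.6) + (-2.4)·(-2.4)) / 4 = 13.2/4 = 3.3
  S = [[7.8, 0.8],
 [0.8, 3.3]].

Step 3 — invert S. det(S) = 7.8·3.3 - (0.8)² = 25.1.
  S^{-1} = (1/det) · [[d, -b], [-b, a]] = [[0.1315, -0.0319],
 [-0.0319, 0.3108]].

Step 4 — quadratic form (x̄ - mu_0)^T · S^{-1} · (x̄ - mu_0):
  S^{-1} · (x̄ - mu_0) = (0.1394, 0.3904),
  (x̄ - mu_0)^T · [...] = (1.4)·(0.1394) + (1.4)·(0.3904) = 0.7418.

Step 5 — scale by n: T² = 5 · 0.7418 = 3.7092.

T² ≈ 3.7092


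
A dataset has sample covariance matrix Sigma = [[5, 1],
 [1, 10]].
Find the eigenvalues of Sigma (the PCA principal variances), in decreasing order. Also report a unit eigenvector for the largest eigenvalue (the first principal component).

Step 1 — characteristic polynomial of 2×2 Sigma:
  det(Sigma - λI) = λ² - trace · λ + det = 0.
  trace = 5 + 10 = 15, det = 5·10 - (1)² = 49.
Step 2 — discriminant:
  Δ = trace² - 4·det = 225 - 196 = 29.
Step 3 — eigenvalues:
  λ = (trace ± √Δ)/2 = (15 ± 5.3852)/2,
  λ_1 = 10.1926,  λ_2 = 4.8074.

Step 4 — unit eigenvector for λ_1: solve (Sigma - λ_1 I)v = 0. First row:
  (5 - 10.1926)·v_x + (1)·v_y = 0, i.e. (-5.1926)·v_x + (1)·v_y = 0,
  so v ∝ (b, λ_1 - a) = (1, 5.1926) = u.
  ||u|| = √((1)² + (5.1926)²) = √(27.9629) ≈ 5.288,
  v_1 = u/||u|| ≈ (0.1891, 0.982) (||v_1|| = 1).

λ_1 = 10.1926,  λ_2 = 4.8074;  v_1 ≈ (0.1891, 0.982)


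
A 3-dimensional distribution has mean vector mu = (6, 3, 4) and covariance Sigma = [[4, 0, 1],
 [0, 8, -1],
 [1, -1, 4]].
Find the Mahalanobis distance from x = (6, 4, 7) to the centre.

Step 1 — centre the observation: (x - mu) = (0, 1, 3).

Step 2 — invert Sigma (cofactor / det for 3×3, or solve directly):
  Sigma^{-1} = [[0.2672, -0.0086, -0.069],
 [-0.0086, 0.1293, 0.0345],
 [-0.069, 0.0345, 0.2759]].

Step 3 — form the quadratic (x - mu)^T · Sigma^{-1} · (x - mu):
  Sigma^{-1} · (x - mu) = (-0.2155, 0.2328, 0.8621).
  (x - mu)^T · [Sigma^{-1} · (x - mu)] = (0)·(-0.2155) + (1)·(0.2328) + (3)·(0.8621) = 2.819.

Step 4 — take square root: d = √(2.819) ≈ 1.679.

d(x, mu) = √(2.819) ≈ 1.679


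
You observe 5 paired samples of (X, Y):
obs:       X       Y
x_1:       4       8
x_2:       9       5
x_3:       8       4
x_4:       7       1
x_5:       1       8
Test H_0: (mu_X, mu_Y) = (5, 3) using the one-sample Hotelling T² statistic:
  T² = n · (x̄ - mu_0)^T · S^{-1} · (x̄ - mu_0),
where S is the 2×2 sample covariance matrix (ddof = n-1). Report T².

Step 1 — sample mean vector:
  mean(X) = (4 + 9 + 8 + 7 + 1) / 5 = 29/5 = 5.8
  mean(Y) = (8 + 5 + 4 + 1 + 8) / 5 = 26/5 = 5.2
  x̄ = (5.8, 5.2),  deviation x̄ - mu_0 = (5.8, 5.2) - (5, 3) = (0.8, 2.2).

Step 2 — sample covariance matrix, S[i,j] = (1/(n-1)) · Σ_k (x_{k,i} - mean_i) · (x_{k,j} - mean_j), divisor n-1 = 4:
  S[X,X] = ((-1.8)·(-1.8) + (3.2)·(3.2) + (2.2)·(2.2) + (1.2)·(1.2) + (-4.8)·(-4.8)) / 4 = 42.8/4 = 10.7
  S[X,Y] = ((-1.8)·(2.8) + (3.2)·(-0.2) + (2.2)·(-1.2) + (1.2)·(-4.2) + (-4.8)·(2.8)) / 4 = -26.8/4 = -6.7
  S[Y,Y] = ((2.8)·(2.8) + (-0.2)·(-0.2) + (-1.2)·(-1.2) + (-4.2)·(-4.2) + (2.8)·(2.8)) / 4 = 34.8/4 = 8.7
  S = [[10.7, -6.7],
 [-6.7, 8.7]].

Step 3 — invert S. det(S) = 10.7·8.7 - (-6.7)² = 48.2.
  S^{-1} = (1/det) · [[d, -b], [-b, a]] = [[0.1805, 0.139],
 [0.139, 0.222]].

Step 4 — quadratic form (x̄ - mu_0)^T · S^{-1} · (x̄ - mu_0):
  S^{-1} · (x̄ - mu_0) = (0.4502, 0.5996),
  (x̄ - mu_0)^T · [...] = (0.8)·(0.4502) + (2.2)·(0.5996) = 1.6793.

Step 5 — scale by n: T² = 5 · 1.6793 = 8.3963.

T² ≈ 8.3963


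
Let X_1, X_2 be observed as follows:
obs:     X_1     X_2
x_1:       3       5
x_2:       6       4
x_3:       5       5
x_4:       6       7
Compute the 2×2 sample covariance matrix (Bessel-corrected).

Step 1 — column means:
  mean(X_1) = (3 + 6 + 5 + 6) / 4 = 20/4 = 5
  mean(X_2) = (5 + 4 + 5 + 7) / 4 = 21/4 = 5.25

Step 2 — sample covariance S[i,j] = (1/(n-1)) · Σ_k (x_{k,i} - mean_i) · (x_{k,j} - mean_j), with n-1 = 3.
  S[X_1,X_1] = ((-2)·(-2) + (1)·(1) + (0)·(0) + (1)·(1)) / 3 = 6/3 = 2
  S[X_1,X_2] = ((-2)·(-0.25) + (1)·(-1.25) + (0)·(-0.25) + (1)·(1.75)) / 3 = 1/3 = 0.3333
  S[X_2,X_2] = ((-0.25)·(-0.25) + (-1.25)·(-1.25) + (-0.25)·(-0.25) + (1.75)·(1.75)) / 3 = 4.75/3 = 1.5833

S is symmetric (S[j,i] = S[i,j]). Assembling:

S = [[2, 0.3333],
 [0.3333, 1.5833]]


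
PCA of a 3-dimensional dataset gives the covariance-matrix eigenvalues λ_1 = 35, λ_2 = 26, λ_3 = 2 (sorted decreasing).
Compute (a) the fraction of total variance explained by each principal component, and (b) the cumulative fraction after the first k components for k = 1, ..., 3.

Step 1 — total variance = trace(Sigma) = Σ λ_i = 35 + 26 + 2 = 63.

Step 2 — fraction explained by component i = λ_i / Σ λ:
  PC1: 35/63 = 0.5556
  PC2: 26/63 = 0.4127
  PC3: 2/63 = 0.0317

Step 3 — cumulative fraction after k components = (λ_1 + ... + λ_k) / Σ λ:
  k = 1: 35/63 = 0.5556
  k = 2: (35 + 26)/63 = 61/63 = 0.9683
  k = 3: (35 + 26 + 2)/63 = 63/63 = 1

Summary (fraction, with percent):

explained: PC1 0.5556 (55.56%), PC2 0.4127 (41.27%), PC3 0.0317 (3.17%);  cumulative: 0.5556, 0.9683, 1
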